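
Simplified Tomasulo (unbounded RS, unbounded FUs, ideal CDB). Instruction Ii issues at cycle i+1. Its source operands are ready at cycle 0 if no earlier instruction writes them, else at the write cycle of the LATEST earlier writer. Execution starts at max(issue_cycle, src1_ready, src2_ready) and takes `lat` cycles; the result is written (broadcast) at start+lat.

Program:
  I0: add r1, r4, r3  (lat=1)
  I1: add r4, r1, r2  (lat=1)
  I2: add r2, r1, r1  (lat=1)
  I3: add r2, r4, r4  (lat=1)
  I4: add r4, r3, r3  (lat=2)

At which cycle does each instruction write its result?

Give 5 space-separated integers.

I0 add r1: issue@1 deps=(None,None) exec_start@1 write@2
I1 add r4: issue@2 deps=(0,None) exec_start@2 write@3
I2 add r2: issue@3 deps=(0,0) exec_start@3 write@4
I3 add r2: issue@4 deps=(1,1) exec_start@4 write@5
I4 add r4: issue@5 deps=(None,None) exec_start@5 write@7

Answer: 2 3 4 5 7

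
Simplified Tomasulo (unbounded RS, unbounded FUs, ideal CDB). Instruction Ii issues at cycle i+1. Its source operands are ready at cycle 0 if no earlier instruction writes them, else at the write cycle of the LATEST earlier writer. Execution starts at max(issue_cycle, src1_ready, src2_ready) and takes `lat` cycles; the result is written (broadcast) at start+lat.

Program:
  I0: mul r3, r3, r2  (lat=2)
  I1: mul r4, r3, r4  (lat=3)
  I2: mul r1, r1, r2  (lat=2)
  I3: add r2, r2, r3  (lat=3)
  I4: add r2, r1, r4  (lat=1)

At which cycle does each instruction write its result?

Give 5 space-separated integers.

I0 mul r3: issue@1 deps=(None,None) exec_start@1 write@3
I1 mul r4: issue@2 deps=(0,None) exec_start@3 write@6
I2 mul r1: issue@3 deps=(None,None) exec_start@3 write@5
I3 add r2: issue@4 deps=(None,0) exec_start@4 write@7
I4 add r2: issue@5 deps=(2,1) exec_start@6 write@7

Answer: 3 6 5 7 7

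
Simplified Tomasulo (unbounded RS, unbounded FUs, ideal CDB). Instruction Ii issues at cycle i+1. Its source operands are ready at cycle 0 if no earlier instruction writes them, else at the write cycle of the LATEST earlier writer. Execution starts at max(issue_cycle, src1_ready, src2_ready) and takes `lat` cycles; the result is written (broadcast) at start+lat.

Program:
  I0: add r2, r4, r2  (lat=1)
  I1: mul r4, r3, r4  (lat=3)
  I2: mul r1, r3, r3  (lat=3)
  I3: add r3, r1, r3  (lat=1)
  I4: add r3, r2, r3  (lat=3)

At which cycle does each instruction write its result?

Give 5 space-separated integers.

Answer: 2 5 6 7 10

Derivation:
I0 add r2: issue@1 deps=(None,None) exec_start@1 write@2
I1 mul r4: issue@2 deps=(None,None) exec_start@2 write@5
I2 mul r1: issue@3 deps=(None,None) exec_start@3 write@6
I3 add r3: issue@4 deps=(2,None) exec_start@6 write@7
I4 add r3: issue@5 deps=(0,3) exec_start@7 write@10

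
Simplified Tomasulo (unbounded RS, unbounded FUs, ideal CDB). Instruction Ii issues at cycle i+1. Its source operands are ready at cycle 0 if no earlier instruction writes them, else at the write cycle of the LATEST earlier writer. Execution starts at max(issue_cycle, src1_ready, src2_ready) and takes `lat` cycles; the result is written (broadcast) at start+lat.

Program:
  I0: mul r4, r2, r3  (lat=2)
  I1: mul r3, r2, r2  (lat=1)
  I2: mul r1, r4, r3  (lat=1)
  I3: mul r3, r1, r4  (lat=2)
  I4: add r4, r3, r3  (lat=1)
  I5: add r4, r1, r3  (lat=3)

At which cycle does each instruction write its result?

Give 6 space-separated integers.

Answer: 3 3 4 6 7 9

Derivation:
I0 mul r4: issue@1 deps=(None,None) exec_start@1 write@3
I1 mul r3: issue@2 deps=(None,None) exec_start@2 write@3
I2 mul r1: issue@3 deps=(0,1) exec_start@3 write@4
I3 mul r3: issue@4 deps=(2,0) exec_start@4 write@6
I4 add r4: issue@5 deps=(3,3) exec_start@6 write@7
I5 add r4: issue@6 deps=(2,3) exec_start@6 write@9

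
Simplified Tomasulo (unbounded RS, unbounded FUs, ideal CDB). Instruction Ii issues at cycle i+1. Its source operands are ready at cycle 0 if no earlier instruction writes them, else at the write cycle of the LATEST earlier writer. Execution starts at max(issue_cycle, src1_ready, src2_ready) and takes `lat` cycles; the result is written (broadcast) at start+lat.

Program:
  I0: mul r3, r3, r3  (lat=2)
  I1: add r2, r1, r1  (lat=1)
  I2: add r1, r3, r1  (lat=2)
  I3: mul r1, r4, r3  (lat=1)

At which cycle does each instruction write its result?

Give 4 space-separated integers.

I0 mul r3: issue@1 deps=(None,None) exec_start@1 write@3
I1 add r2: issue@2 deps=(None,None) exec_start@2 write@3
I2 add r1: issue@3 deps=(0,None) exec_start@3 write@5
I3 mul r1: issue@4 deps=(None,0) exec_start@4 write@5

Answer: 3 3 5 5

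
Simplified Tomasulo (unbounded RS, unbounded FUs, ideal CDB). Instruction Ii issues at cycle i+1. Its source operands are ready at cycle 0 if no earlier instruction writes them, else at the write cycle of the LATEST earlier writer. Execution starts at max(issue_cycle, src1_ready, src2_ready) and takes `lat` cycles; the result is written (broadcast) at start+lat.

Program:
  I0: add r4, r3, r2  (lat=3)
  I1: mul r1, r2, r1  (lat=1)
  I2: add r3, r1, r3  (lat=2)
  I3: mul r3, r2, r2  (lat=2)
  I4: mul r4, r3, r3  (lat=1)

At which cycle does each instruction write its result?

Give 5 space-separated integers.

I0 add r4: issue@1 deps=(None,None) exec_start@1 write@4
I1 mul r1: issue@2 deps=(None,None) exec_start@2 write@3
I2 add r3: issue@3 deps=(1,None) exec_start@3 write@5
I3 mul r3: issue@4 deps=(None,None) exec_start@4 write@6
I4 mul r4: issue@5 deps=(3,3) exec_start@6 write@7

Answer: 4 3 5 6 7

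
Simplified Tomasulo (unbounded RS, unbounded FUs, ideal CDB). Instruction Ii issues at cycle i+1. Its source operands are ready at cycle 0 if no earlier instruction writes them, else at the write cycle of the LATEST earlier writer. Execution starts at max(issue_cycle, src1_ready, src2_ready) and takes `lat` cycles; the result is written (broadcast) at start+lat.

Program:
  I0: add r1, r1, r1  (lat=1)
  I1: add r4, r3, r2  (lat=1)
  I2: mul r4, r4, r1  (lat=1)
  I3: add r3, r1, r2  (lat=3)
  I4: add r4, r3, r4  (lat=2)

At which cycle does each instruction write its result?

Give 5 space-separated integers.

Answer: 2 3 4 7 9

Derivation:
I0 add r1: issue@1 deps=(None,None) exec_start@1 write@2
I1 add r4: issue@2 deps=(None,None) exec_start@2 write@3
I2 mul r4: issue@3 deps=(1,0) exec_start@3 write@4
I3 add r3: issue@4 deps=(0,None) exec_start@4 write@7
I4 add r4: issue@5 deps=(3,2) exec_start@7 write@9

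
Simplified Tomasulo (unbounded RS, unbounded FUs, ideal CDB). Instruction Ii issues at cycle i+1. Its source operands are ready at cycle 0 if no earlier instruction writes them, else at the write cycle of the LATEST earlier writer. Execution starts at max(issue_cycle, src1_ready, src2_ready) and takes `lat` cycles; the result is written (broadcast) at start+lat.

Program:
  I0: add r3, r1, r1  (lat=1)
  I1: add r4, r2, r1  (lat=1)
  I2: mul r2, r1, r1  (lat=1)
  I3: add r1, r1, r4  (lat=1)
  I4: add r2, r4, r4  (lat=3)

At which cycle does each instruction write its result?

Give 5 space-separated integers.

I0 add r3: issue@1 deps=(None,None) exec_start@1 write@2
I1 add r4: issue@2 deps=(None,None) exec_start@2 write@3
I2 mul r2: issue@3 deps=(None,None) exec_start@3 write@4
I3 add r1: issue@4 deps=(None,1) exec_start@4 write@5
I4 add r2: issue@5 deps=(1,1) exec_start@5 write@8

Answer: 2 3 4 5 8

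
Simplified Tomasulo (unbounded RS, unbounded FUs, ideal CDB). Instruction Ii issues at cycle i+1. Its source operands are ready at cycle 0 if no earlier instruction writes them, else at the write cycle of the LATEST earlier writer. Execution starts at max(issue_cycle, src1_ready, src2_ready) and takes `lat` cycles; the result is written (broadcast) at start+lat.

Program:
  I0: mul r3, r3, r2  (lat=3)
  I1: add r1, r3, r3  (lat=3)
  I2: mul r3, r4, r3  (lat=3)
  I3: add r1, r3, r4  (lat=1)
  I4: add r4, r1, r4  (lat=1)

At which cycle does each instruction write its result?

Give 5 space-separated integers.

I0 mul r3: issue@1 deps=(None,None) exec_start@1 write@4
I1 add r1: issue@2 deps=(0,0) exec_start@4 write@7
I2 mul r3: issue@3 deps=(None,0) exec_start@4 write@7
I3 add r1: issue@4 deps=(2,None) exec_start@7 write@8
I4 add r4: issue@5 deps=(3,None) exec_start@8 write@9

Answer: 4 7 7 8 9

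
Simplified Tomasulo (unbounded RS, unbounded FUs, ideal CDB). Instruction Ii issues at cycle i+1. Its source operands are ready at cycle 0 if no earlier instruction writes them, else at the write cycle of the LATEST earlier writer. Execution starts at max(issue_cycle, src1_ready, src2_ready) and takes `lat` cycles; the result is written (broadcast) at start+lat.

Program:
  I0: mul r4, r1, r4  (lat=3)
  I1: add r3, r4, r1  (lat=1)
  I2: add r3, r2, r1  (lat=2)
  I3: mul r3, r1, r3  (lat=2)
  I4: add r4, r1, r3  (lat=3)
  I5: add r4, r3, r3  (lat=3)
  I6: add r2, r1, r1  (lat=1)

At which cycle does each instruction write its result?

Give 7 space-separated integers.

I0 mul r4: issue@1 deps=(None,None) exec_start@1 write@4
I1 add r3: issue@2 deps=(0,None) exec_start@4 write@5
I2 add r3: issue@3 deps=(None,None) exec_start@3 write@5
I3 mul r3: issue@4 deps=(None,2) exec_start@5 write@7
I4 add r4: issue@5 deps=(None,3) exec_start@7 write@10
I5 add r4: issue@6 deps=(3,3) exec_start@7 write@10
I6 add r2: issue@7 deps=(None,None) exec_start@7 write@8

Answer: 4 5 5 7 10 10 8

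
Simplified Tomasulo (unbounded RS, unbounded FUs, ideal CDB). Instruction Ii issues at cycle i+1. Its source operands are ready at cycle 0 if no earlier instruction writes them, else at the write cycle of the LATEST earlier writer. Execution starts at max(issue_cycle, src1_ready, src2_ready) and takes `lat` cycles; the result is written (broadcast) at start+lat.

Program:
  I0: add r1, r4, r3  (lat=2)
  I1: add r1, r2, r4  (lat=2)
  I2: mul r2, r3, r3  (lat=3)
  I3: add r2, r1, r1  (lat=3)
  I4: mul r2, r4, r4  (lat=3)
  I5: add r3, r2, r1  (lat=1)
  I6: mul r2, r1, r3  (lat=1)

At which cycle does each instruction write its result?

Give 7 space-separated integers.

I0 add r1: issue@1 deps=(None,None) exec_start@1 write@3
I1 add r1: issue@2 deps=(None,None) exec_start@2 write@4
I2 mul r2: issue@3 deps=(None,None) exec_start@3 write@6
I3 add r2: issue@4 deps=(1,1) exec_start@4 write@7
I4 mul r2: issue@5 deps=(None,None) exec_start@5 write@8
I5 add r3: issue@6 deps=(4,1) exec_start@8 write@9
I6 mul r2: issue@7 deps=(1,5) exec_start@9 write@10

Answer: 3 4 6 7 8 9 10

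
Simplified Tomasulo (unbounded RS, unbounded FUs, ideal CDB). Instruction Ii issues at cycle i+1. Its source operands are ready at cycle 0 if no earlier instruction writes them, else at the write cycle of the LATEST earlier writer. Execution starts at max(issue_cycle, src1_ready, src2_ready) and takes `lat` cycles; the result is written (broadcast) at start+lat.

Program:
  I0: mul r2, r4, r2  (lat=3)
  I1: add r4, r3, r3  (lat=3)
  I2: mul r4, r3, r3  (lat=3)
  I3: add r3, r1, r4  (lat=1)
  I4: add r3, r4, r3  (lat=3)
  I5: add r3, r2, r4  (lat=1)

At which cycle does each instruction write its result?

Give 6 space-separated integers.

I0 mul r2: issue@1 deps=(None,None) exec_start@1 write@4
I1 add r4: issue@2 deps=(None,None) exec_start@2 write@5
I2 mul r4: issue@3 deps=(None,None) exec_start@3 write@6
I3 add r3: issue@4 deps=(None,2) exec_start@6 write@7
I4 add r3: issue@5 deps=(2,3) exec_start@7 write@10
I5 add r3: issue@6 deps=(0,2) exec_start@6 write@7

Answer: 4 5 6 7 10 7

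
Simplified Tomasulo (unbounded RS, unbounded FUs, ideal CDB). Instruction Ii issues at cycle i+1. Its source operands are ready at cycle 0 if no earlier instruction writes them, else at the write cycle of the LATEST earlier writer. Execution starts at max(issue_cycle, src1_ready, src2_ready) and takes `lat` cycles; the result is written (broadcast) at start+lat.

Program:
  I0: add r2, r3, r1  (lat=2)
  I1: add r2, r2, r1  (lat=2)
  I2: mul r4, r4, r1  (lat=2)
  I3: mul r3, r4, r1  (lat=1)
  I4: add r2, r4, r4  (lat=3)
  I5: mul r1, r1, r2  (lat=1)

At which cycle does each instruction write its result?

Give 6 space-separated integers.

Answer: 3 5 5 6 8 9

Derivation:
I0 add r2: issue@1 deps=(None,None) exec_start@1 write@3
I1 add r2: issue@2 deps=(0,None) exec_start@3 write@5
I2 mul r4: issue@3 deps=(None,None) exec_start@3 write@5
I3 mul r3: issue@4 deps=(2,None) exec_start@5 write@6
I4 add r2: issue@5 deps=(2,2) exec_start@5 write@8
I5 mul r1: issue@6 deps=(None,4) exec_start@8 write@9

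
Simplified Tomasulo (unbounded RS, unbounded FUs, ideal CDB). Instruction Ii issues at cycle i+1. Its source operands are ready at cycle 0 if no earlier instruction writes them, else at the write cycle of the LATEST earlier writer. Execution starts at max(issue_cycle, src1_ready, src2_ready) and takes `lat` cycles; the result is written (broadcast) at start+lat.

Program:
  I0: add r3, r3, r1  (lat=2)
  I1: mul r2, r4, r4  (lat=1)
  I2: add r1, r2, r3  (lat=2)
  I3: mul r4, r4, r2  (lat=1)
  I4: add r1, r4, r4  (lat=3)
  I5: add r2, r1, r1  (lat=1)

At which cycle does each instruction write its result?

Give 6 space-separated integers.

I0 add r3: issue@1 deps=(None,None) exec_start@1 write@3
I1 mul r2: issue@2 deps=(None,None) exec_start@2 write@3
I2 add r1: issue@3 deps=(1,0) exec_start@3 write@5
I3 mul r4: issue@4 deps=(None,1) exec_start@4 write@5
I4 add r1: issue@5 deps=(3,3) exec_start@5 write@8
I5 add r2: issue@6 deps=(4,4) exec_start@8 write@9

Answer: 3 3 5 5 8 9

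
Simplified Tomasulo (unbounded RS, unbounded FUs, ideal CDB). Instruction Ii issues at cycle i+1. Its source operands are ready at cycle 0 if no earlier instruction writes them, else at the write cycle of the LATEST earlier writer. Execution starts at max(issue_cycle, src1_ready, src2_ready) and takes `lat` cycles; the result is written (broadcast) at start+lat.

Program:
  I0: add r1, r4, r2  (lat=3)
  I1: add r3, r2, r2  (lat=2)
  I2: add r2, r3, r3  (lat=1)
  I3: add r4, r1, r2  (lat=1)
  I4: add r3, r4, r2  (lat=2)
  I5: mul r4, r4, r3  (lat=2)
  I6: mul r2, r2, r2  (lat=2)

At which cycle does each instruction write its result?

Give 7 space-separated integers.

I0 add r1: issue@1 deps=(None,None) exec_start@1 write@4
I1 add r3: issue@2 deps=(None,None) exec_start@2 write@4
I2 add r2: issue@3 deps=(1,1) exec_start@4 write@5
I3 add r4: issue@4 deps=(0,2) exec_start@5 write@6
I4 add r3: issue@5 deps=(3,2) exec_start@6 write@8
I5 mul r4: issue@6 deps=(3,4) exec_start@8 write@10
I6 mul r2: issue@7 deps=(2,2) exec_start@7 write@9

Answer: 4 4 5 6 8 10 9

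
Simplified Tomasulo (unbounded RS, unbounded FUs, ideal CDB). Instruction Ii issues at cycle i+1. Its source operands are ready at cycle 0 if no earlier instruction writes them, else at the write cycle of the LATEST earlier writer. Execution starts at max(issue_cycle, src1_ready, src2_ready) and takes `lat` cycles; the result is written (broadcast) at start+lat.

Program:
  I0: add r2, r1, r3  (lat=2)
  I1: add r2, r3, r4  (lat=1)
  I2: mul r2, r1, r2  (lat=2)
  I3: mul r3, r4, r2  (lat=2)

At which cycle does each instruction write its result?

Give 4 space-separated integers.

I0 add r2: issue@1 deps=(None,None) exec_start@1 write@3
I1 add r2: issue@2 deps=(None,None) exec_start@2 write@3
I2 mul r2: issue@3 deps=(None,1) exec_start@3 write@5
I3 mul r3: issue@4 deps=(None,2) exec_start@5 write@7

Answer: 3 3 5 7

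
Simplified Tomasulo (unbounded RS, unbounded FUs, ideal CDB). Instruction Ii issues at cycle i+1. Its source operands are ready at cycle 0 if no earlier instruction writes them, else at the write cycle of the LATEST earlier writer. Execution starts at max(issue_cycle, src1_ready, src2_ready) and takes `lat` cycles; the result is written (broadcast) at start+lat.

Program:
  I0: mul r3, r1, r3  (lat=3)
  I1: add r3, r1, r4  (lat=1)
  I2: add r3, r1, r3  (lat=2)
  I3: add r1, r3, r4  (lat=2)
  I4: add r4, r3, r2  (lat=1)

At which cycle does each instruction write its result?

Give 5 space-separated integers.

I0 mul r3: issue@1 deps=(None,None) exec_start@1 write@4
I1 add r3: issue@2 deps=(None,None) exec_start@2 write@3
I2 add r3: issue@3 deps=(None,1) exec_start@3 write@5
I3 add r1: issue@4 deps=(2,None) exec_start@5 write@7
I4 add r4: issue@5 deps=(2,None) exec_start@5 write@6

Answer: 4 3 5 7 6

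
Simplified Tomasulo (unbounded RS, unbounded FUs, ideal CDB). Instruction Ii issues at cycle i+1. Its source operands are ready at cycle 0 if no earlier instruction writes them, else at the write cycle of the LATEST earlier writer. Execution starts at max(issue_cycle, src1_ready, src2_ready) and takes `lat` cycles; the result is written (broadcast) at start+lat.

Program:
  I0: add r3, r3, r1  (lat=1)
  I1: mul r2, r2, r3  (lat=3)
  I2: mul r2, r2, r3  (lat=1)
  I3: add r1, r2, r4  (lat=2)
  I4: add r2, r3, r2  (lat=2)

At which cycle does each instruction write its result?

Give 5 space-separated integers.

Answer: 2 5 6 8 8

Derivation:
I0 add r3: issue@1 deps=(None,None) exec_start@1 write@2
I1 mul r2: issue@2 deps=(None,0) exec_start@2 write@5
I2 mul r2: issue@3 deps=(1,0) exec_start@5 write@6
I3 add r1: issue@4 deps=(2,None) exec_start@6 write@8
I4 add r2: issue@5 deps=(0,2) exec_start@6 write@8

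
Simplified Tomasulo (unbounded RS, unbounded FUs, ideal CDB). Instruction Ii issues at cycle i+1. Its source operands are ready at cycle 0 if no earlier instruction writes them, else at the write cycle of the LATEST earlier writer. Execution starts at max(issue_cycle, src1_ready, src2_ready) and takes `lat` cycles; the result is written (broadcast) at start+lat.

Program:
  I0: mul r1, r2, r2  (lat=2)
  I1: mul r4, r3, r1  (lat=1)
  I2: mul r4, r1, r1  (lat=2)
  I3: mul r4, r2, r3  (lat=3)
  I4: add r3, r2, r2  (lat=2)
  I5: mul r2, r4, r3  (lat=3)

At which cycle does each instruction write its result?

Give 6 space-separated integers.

I0 mul r1: issue@1 deps=(None,None) exec_start@1 write@3
I1 mul r4: issue@2 deps=(None,0) exec_start@3 write@4
I2 mul r4: issue@3 deps=(0,0) exec_start@3 write@5
I3 mul r4: issue@4 deps=(None,None) exec_start@4 write@7
I4 add r3: issue@5 deps=(None,None) exec_start@5 write@7
I5 mul r2: issue@6 deps=(3,4) exec_start@7 write@10

Answer: 3 4 5 7 7 10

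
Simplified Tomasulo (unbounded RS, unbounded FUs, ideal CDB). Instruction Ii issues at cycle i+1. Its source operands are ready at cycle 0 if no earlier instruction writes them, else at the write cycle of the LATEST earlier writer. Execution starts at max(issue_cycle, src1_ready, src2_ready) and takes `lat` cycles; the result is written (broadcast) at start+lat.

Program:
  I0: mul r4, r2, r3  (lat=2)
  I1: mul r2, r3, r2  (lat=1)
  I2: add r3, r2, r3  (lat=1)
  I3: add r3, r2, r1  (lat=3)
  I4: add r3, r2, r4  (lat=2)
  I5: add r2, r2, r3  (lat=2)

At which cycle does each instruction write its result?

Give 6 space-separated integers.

Answer: 3 3 4 7 7 9

Derivation:
I0 mul r4: issue@1 deps=(None,None) exec_start@1 write@3
I1 mul r2: issue@2 deps=(None,None) exec_start@2 write@3
I2 add r3: issue@3 deps=(1,None) exec_start@3 write@4
I3 add r3: issue@4 deps=(1,None) exec_start@4 write@7
I4 add r3: issue@5 deps=(1,0) exec_start@5 write@7
I5 add r2: issue@6 deps=(1,4) exec_start@7 write@9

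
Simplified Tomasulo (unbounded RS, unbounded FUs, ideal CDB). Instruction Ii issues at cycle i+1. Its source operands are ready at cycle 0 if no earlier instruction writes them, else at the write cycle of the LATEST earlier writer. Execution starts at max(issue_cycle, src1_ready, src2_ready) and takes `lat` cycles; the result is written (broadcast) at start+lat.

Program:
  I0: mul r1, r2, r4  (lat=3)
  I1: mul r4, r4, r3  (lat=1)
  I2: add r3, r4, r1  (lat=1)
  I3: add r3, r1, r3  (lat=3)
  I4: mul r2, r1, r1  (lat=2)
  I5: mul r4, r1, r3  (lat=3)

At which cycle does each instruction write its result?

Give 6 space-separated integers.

Answer: 4 3 5 8 7 11

Derivation:
I0 mul r1: issue@1 deps=(None,None) exec_start@1 write@4
I1 mul r4: issue@2 deps=(None,None) exec_start@2 write@3
I2 add r3: issue@3 deps=(1,0) exec_start@4 write@5
I3 add r3: issue@4 deps=(0,2) exec_start@5 write@8
I4 mul r2: issue@5 deps=(0,0) exec_start@5 write@7
I5 mul r4: issue@6 deps=(0,3) exec_start@8 write@11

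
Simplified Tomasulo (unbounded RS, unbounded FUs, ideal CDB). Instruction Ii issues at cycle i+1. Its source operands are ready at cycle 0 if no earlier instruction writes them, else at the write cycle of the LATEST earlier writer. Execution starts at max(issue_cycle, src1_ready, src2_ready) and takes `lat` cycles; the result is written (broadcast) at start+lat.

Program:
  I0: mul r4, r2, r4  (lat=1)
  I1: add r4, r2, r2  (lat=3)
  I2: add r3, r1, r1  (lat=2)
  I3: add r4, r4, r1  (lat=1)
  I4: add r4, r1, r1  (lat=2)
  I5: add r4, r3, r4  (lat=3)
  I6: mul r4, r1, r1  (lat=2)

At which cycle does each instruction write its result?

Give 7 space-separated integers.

I0 mul r4: issue@1 deps=(None,None) exec_start@1 write@2
I1 add r4: issue@2 deps=(None,None) exec_start@2 write@5
I2 add r3: issue@3 deps=(None,None) exec_start@3 write@5
I3 add r4: issue@4 deps=(1,None) exec_start@5 write@6
I4 add r4: issue@5 deps=(None,None) exec_start@5 write@7
I5 add r4: issue@6 deps=(2,4) exec_start@7 write@10
I6 mul r4: issue@7 deps=(None,None) exec_start@7 write@9

Answer: 2 5 5 6 7 10 9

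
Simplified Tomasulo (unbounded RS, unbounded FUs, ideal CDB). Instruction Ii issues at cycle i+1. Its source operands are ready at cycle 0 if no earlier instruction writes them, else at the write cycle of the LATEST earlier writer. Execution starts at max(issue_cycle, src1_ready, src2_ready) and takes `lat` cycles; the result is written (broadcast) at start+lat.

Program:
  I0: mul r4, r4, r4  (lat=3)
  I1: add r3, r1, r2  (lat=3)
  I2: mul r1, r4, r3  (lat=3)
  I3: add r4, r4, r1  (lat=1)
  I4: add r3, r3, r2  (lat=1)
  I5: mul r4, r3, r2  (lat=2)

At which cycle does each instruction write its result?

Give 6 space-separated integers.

Answer: 4 5 8 9 6 8

Derivation:
I0 mul r4: issue@1 deps=(None,None) exec_start@1 write@4
I1 add r3: issue@2 deps=(None,None) exec_start@2 write@5
I2 mul r1: issue@3 deps=(0,1) exec_start@5 write@8
I3 add r4: issue@4 deps=(0,2) exec_start@8 write@9
I4 add r3: issue@5 deps=(1,None) exec_start@5 write@6
I5 mul r4: issue@6 deps=(4,None) exec_start@6 write@8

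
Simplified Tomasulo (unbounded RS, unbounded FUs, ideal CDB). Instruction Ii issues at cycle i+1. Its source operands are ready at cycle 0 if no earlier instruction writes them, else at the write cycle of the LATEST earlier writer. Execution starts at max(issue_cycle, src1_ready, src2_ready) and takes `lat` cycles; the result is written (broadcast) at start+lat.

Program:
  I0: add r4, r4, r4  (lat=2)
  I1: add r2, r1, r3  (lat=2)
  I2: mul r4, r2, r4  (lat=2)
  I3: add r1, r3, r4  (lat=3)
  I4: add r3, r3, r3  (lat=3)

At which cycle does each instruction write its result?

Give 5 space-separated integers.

I0 add r4: issue@1 deps=(None,None) exec_start@1 write@3
I1 add r2: issue@2 deps=(None,None) exec_start@2 write@4
I2 mul r4: issue@3 deps=(1,0) exec_start@4 write@6
I3 add r1: issue@4 deps=(None,2) exec_start@6 write@9
I4 add r3: issue@5 deps=(None,None) exec_start@5 write@8

Answer: 3 4 6 9 8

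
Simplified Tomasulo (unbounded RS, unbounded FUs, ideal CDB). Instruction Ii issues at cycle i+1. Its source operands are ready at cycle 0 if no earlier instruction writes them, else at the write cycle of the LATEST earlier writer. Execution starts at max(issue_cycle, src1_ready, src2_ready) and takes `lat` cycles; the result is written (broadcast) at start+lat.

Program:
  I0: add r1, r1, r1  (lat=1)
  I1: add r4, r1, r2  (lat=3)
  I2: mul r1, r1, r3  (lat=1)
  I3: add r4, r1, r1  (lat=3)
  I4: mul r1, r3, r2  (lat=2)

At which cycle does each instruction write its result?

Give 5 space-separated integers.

Answer: 2 5 4 7 7

Derivation:
I0 add r1: issue@1 deps=(None,None) exec_start@1 write@2
I1 add r4: issue@2 deps=(0,None) exec_start@2 write@5
I2 mul r1: issue@3 deps=(0,None) exec_start@3 write@4
I3 add r4: issue@4 deps=(2,2) exec_start@4 write@7
I4 mul r1: issue@5 deps=(None,None) exec_start@5 write@7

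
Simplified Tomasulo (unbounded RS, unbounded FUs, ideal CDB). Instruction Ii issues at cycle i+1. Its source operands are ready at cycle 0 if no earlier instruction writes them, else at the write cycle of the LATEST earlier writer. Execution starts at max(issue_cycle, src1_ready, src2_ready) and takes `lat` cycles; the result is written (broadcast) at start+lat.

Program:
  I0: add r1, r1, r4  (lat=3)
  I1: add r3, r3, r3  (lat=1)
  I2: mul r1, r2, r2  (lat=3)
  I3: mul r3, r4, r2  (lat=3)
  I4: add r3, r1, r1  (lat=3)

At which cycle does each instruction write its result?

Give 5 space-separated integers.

I0 add r1: issue@1 deps=(None,None) exec_start@1 write@4
I1 add r3: issue@2 deps=(None,None) exec_start@2 write@3
I2 mul r1: issue@3 deps=(None,None) exec_start@3 write@6
I3 mul r3: issue@4 deps=(None,None) exec_start@4 write@7
I4 add r3: issue@5 deps=(2,2) exec_start@6 write@9

Answer: 4 3 6 7 9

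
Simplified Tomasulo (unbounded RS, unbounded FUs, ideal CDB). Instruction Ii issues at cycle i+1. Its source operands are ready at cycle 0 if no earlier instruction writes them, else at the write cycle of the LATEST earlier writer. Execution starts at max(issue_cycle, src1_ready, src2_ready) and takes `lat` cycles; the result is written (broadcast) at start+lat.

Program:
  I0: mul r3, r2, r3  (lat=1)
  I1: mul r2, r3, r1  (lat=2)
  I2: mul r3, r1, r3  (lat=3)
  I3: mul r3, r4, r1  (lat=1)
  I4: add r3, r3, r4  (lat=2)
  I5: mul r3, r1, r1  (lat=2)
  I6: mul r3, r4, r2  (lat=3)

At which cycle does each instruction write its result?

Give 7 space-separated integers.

Answer: 2 4 6 5 7 8 10

Derivation:
I0 mul r3: issue@1 deps=(None,None) exec_start@1 write@2
I1 mul r2: issue@2 deps=(0,None) exec_start@2 write@4
I2 mul r3: issue@3 deps=(None,0) exec_start@3 write@6
I3 mul r3: issue@4 deps=(None,None) exec_start@4 write@5
I4 add r3: issue@5 deps=(3,None) exec_start@5 write@7
I5 mul r3: issue@6 deps=(None,None) exec_start@6 write@8
I6 mul r3: issue@7 deps=(None,1) exec_start@7 write@10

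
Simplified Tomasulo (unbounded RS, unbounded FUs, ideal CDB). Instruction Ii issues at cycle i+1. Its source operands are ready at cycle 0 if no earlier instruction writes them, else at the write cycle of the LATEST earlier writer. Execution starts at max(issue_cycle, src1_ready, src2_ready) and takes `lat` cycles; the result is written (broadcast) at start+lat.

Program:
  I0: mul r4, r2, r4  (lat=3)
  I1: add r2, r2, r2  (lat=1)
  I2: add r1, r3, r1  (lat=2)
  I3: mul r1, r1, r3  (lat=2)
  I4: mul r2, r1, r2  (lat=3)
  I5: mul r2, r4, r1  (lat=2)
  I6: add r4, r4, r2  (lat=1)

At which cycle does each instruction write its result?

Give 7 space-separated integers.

I0 mul r4: issue@1 deps=(None,None) exec_start@1 write@4
I1 add r2: issue@2 deps=(None,None) exec_start@2 write@3
I2 add r1: issue@3 deps=(None,None) exec_start@3 write@5
I3 mul r1: issue@4 deps=(2,None) exec_start@5 write@7
I4 mul r2: issue@5 deps=(3,1) exec_start@7 write@10
I5 mul r2: issue@6 deps=(0,3) exec_start@7 write@9
I6 add r4: issue@7 deps=(0,5) exec_start@9 write@10

Answer: 4 3 5 7 10 9 10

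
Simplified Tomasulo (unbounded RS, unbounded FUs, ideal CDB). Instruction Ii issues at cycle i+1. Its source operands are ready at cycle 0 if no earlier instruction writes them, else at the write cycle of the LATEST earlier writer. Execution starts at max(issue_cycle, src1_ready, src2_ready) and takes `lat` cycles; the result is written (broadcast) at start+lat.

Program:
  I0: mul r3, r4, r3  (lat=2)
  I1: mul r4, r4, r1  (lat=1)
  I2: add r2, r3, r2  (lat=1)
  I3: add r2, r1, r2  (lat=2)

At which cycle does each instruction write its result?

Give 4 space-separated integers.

Answer: 3 3 4 6

Derivation:
I0 mul r3: issue@1 deps=(None,None) exec_start@1 write@3
I1 mul r4: issue@2 deps=(None,None) exec_start@2 write@3
I2 add r2: issue@3 deps=(0,None) exec_start@3 write@4
I3 add r2: issue@4 deps=(None,2) exec_start@4 write@6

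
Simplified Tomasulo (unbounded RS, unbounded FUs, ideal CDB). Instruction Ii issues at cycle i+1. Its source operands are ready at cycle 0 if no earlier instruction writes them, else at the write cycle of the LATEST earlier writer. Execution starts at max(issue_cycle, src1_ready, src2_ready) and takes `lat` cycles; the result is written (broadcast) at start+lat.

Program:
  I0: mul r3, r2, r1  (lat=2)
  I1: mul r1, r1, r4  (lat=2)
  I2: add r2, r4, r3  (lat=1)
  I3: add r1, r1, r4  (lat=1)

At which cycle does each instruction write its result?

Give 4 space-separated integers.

I0 mul r3: issue@1 deps=(None,None) exec_start@1 write@3
I1 mul r1: issue@2 deps=(None,None) exec_start@2 write@4
I2 add r2: issue@3 deps=(None,0) exec_start@3 write@4
I3 add r1: issue@4 deps=(1,None) exec_start@4 write@5

Answer: 3 4 4 5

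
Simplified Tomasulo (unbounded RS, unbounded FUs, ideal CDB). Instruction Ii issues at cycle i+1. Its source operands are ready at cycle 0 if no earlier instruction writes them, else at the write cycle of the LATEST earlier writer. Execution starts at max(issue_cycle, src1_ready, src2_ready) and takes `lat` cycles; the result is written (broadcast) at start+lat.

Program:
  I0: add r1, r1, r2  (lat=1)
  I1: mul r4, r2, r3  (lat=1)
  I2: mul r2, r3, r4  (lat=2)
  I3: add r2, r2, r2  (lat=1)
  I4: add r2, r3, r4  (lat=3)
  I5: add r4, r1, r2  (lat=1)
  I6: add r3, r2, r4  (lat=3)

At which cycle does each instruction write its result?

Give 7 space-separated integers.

Answer: 2 3 5 6 8 9 12

Derivation:
I0 add r1: issue@1 deps=(None,None) exec_start@1 write@2
I1 mul r4: issue@2 deps=(None,None) exec_start@2 write@3
I2 mul r2: issue@3 deps=(None,1) exec_start@3 write@5
I3 add r2: issue@4 deps=(2,2) exec_start@5 write@6
I4 add r2: issue@5 deps=(None,1) exec_start@5 write@8
I5 add r4: issue@6 deps=(0,4) exec_start@8 write@9
I6 add r3: issue@7 deps=(4,5) exec_start@9 write@12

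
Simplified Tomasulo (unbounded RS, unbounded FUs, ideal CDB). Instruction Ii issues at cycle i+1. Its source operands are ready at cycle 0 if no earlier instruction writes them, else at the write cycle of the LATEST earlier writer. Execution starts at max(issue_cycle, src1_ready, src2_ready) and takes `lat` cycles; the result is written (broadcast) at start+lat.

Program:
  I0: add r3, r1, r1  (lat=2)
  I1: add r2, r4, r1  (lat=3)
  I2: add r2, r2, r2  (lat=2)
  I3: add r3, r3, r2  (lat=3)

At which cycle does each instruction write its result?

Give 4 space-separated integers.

I0 add r3: issue@1 deps=(None,None) exec_start@1 write@3
I1 add r2: issue@2 deps=(None,None) exec_start@2 write@5
I2 add r2: issue@3 deps=(1,1) exec_start@5 write@7
I3 add r3: issue@4 deps=(0,2) exec_start@7 write@10

Answer: 3 5 7 10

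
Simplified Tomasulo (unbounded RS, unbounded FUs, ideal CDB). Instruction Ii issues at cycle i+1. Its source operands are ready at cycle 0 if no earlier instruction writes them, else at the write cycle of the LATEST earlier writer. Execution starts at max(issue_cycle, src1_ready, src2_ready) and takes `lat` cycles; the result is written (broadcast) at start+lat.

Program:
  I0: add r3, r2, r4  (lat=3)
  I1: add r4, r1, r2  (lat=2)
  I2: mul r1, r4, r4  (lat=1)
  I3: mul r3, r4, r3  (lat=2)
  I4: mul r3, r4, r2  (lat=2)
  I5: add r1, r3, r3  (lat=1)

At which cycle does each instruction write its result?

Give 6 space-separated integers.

Answer: 4 4 5 6 7 8

Derivation:
I0 add r3: issue@1 deps=(None,None) exec_start@1 write@4
I1 add r4: issue@2 deps=(None,None) exec_start@2 write@4
I2 mul r1: issue@3 deps=(1,1) exec_start@4 write@5
I3 mul r3: issue@4 deps=(1,0) exec_start@4 write@6
I4 mul r3: issue@5 deps=(1,None) exec_start@5 write@7
I5 add r1: issue@6 deps=(4,4) exec_start@7 write@8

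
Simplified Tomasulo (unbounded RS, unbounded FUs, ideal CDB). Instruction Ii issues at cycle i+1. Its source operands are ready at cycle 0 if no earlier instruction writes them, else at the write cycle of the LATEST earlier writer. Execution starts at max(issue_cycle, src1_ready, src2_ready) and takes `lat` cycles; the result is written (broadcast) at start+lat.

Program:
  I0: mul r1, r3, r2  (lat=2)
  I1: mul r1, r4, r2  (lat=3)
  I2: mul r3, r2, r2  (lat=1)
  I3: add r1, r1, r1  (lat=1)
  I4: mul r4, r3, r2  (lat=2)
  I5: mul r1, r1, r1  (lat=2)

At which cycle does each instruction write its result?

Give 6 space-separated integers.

I0 mul r1: issue@1 deps=(None,None) exec_start@1 write@3
I1 mul r1: issue@2 deps=(None,None) exec_start@2 write@5
I2 mul r3: issue@3 deps=(None,None) exec_start@3 write@4
I3 add r1: issue@4 deps=(1,1) exec_start@5 write@6
I4 mul r4: issue@5 deps=(2,None) exec_start@5 write@7
I5 mul r1: issue@6 deps=(3,3) exec_start@6 write@8

Answer: 3 5 4 6 7 8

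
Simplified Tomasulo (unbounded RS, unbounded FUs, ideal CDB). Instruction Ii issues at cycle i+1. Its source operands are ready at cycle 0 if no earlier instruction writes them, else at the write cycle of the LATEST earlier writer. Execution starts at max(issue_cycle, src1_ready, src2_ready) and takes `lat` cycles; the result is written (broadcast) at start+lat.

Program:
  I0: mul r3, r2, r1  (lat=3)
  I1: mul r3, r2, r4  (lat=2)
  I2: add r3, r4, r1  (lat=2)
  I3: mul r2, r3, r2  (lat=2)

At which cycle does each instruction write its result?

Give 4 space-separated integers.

I0 mul r3: issue@1 deps=(None,None) exec_start@1 write@4
I1 mul r3: issue@2 deps=(None,None) exec_start@2 write@4
I2 add r3: issue@3 deps=(None,None) exec_start@3 write@5
I3 mul r2: issue@4 deps=(2,None) exec_start@5 write@7

Answer: 4 4 5 7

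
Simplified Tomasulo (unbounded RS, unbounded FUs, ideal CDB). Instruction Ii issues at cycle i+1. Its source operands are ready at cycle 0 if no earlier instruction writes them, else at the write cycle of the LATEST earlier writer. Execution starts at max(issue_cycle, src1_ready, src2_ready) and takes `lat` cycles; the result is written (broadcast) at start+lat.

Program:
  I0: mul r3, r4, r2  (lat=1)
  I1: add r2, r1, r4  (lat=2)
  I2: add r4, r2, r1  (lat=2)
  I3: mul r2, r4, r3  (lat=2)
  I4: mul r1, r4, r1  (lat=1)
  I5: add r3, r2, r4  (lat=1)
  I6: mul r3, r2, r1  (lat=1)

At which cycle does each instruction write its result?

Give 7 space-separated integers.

Answer: 2 4 6 8 7 9 9

Derivation:
I0 mul r3: issue@1 deps=(None,None) exec_start@1 write@2
I1 add r2: issue@2 deps=(None,None) exec_start@2 write@4
I2 add r4: issue@3 deps=(1,None) exec_start@4 write@6
I3 mul r2: issue@4 deps=(2,0) exec_start@6 write@8
I4 mul r1: issue@5 deps=(2,None) exec_start@6 write@7
I5 add r3: issue@6 deps=(3,2) exec_start@8 write@9
I6 mul r3: issue@7 deps=(3,4) exec_start@8 write@9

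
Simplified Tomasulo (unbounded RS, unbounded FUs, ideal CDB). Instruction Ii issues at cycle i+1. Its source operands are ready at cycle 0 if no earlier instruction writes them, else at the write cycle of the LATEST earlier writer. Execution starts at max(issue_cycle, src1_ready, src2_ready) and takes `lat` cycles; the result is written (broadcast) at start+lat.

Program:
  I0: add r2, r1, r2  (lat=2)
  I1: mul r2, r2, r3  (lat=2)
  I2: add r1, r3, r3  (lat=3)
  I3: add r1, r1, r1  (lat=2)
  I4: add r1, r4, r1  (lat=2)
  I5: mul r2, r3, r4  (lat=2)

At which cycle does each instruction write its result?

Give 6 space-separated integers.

Answer: 3 5 6 8 10 8

Derivation:
I0 add r2: issue@1 deps=(None,None) exec_start@1 write@3
I1 mul r2: issue@2 deps=(0,None) exec_start@3 write@5
I2 add r1: issue@3 deps=(None,None) exec_start@3 write@6
I3 add r1: issue@4 deps=(2,2) exec_start@6 write@8
I4 add r1: issue@5 deps=(None,3) exec_start@8 write@10
I5 mul r2: issue@6 deps=(None,None) exec_start@6 write@8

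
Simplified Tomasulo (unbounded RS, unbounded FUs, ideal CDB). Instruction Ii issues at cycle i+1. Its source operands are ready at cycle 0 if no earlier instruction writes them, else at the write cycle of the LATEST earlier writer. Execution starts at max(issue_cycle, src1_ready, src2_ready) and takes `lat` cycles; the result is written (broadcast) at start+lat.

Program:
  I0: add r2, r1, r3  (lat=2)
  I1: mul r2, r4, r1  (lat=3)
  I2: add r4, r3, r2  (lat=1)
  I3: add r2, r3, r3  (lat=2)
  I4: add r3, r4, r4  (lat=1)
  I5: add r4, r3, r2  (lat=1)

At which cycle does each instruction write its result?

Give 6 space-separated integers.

I0 add r2: issue@1 deps=(None,None) exec_start@1 write@3
I1 mul r2: issue@2 deps=(None,None) exec_start@2 write@5
I2 add r4: issue@3 deps=(None,1) exec_start@5 write@6
I3 add r2: issue@4 deps=(None,None) exec_start@4 write@6
I4 add r3: issue@5 deps=(2,2) exec_start@6 write@7
I5 add r4: issue@6 deps=(4,3) exec_start@7 write@8

Answer: 3 5 6 6 7 8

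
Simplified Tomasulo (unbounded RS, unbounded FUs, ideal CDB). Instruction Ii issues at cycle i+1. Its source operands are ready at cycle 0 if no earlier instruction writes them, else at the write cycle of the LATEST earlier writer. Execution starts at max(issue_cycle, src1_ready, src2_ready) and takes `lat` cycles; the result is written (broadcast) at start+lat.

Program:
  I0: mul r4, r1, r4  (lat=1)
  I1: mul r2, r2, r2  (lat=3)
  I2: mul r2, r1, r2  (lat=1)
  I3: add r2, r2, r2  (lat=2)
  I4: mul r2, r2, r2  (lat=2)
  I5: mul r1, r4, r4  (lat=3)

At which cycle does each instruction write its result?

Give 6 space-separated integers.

Answer: 2 5 6 8 10 9

Derivation:
I0 mul r4: issue@1 deps=(None,None) exec_start@1 write@2
I1 mul r2: issue@2 deps=(None,None) exec_start@2 write@5
I2 mul r2: issue@3 deps=(None,1) exec_start@5 write@6
I3 add r2: issue@4 deps=(2,2) exec_start@6 write@8
I4 mul r2: issue@5 deps=(3,3) exec_start@8 write@10
I5 mul r1: issue@6 deps=(0,0) exec_start@6 write@9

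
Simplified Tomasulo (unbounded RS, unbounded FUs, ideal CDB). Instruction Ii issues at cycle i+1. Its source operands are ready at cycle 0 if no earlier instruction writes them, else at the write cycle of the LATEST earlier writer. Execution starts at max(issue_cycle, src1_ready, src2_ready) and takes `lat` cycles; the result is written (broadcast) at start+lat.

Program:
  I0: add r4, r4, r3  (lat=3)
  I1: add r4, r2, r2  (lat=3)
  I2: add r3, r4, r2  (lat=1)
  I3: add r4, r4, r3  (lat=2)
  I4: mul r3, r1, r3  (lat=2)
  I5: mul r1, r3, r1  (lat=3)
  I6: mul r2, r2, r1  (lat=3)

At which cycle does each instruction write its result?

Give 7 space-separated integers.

Answer: 4 5 6 8 8 11 14

Derivation:
I0 add r4: issue@1 deps=(None,None) exec_start@1 write@4
I1 add r4: issue@2 deps=(None,None) exec_start@2 write@5
I2 add r3: issue@3 deps=(1,None) exec_start@5 write@6
I3 add r4: issue@4 deps=(1,2) exec_start@6 write@8
I4 mul r3: issue@5 deps=(None,2) exec_start@6 write@8
I5 mul r1: issue@6 deps=(4,None) exec_start@8 write@11
I6 mul r2: issue@7 deps=(None,5) exec_start@11 write@14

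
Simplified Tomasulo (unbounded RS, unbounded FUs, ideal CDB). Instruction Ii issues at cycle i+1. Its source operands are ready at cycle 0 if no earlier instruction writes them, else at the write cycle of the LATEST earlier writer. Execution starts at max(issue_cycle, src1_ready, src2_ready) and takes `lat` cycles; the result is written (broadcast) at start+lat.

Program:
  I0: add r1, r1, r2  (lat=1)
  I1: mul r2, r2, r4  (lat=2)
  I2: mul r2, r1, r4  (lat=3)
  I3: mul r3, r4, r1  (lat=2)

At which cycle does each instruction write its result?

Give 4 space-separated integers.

Answer: 2 4 6 6

Derivation:
I0 add r1: issue@1 deps=(None,None) exec_start@1 write@2
I1 mul r2: issue@2 deps=(None,None) exec_start@2 write@4
I2 mul r2: issue@3 deps=(0,None) exec_start@3 write@6
I3 mul r3: issue@4 deps=(None,0) exec_start@4 write@6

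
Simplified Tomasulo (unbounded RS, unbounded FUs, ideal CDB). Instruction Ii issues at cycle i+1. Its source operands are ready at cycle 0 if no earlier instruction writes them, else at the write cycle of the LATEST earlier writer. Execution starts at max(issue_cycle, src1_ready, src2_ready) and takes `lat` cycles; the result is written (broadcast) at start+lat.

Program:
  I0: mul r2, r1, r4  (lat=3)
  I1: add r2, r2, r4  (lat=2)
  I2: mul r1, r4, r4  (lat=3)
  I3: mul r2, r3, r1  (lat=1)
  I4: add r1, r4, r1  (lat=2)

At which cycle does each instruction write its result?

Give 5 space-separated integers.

Answer: 4 6 6 7 8

Derivation:
I0 mul r2: issue@1 deps=(None,None) exec_start@1 write@4
I1 add r2: issue@2 deps=(0,None) exec_start@4 write@6
I2 mul r1: issue@3 deps=(None,None) exec_start@3 write@6
I3 mul r2: issue@4 deps=(None,2) exec_start@6 write@7
I4 add r1: issue@5 deps=(None,2) exec_start@6 write@8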